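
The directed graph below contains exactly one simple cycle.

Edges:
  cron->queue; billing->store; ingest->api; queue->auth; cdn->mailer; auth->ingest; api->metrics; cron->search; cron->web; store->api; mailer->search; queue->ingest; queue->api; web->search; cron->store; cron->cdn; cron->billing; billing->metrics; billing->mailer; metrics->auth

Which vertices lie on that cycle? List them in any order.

DFS with gray/black marking from auth:
auth gray
  ingest gray
    api gray
      metrics gray
        metrics→auth: auth is gray → back edge
Back edge closes the cycle auth → ingest → api → metrics → auth; its vertices are {api, auth, ingest, metrics}.

api, auth, ingest, metrics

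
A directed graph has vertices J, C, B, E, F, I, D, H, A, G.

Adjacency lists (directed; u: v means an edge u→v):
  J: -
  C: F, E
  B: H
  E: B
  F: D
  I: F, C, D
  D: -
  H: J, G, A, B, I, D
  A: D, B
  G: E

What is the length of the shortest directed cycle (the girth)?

2

For each vertex v, BFS finds the shortest path from v back to v.
The shortest such closed walk is H → B → H, length 2.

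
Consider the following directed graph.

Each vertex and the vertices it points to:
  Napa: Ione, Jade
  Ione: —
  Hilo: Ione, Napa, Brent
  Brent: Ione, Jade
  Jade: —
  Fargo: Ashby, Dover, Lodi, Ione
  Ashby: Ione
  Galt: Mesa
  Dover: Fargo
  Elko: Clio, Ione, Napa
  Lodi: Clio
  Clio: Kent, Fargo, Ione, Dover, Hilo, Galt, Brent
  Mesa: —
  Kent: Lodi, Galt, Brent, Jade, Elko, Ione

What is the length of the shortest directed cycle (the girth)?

2

For each vertex v, BFS finds the shortest path from v back to v.
The shortest such closed walk is Fargo → Dover → Fargo, length 2.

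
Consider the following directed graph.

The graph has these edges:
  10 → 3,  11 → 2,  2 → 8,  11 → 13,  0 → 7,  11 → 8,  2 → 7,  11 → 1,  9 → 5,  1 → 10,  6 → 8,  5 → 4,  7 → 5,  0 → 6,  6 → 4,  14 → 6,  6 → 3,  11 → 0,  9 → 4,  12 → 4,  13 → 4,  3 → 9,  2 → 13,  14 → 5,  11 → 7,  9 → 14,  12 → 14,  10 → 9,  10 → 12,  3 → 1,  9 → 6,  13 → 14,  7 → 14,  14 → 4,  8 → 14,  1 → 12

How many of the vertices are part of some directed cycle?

8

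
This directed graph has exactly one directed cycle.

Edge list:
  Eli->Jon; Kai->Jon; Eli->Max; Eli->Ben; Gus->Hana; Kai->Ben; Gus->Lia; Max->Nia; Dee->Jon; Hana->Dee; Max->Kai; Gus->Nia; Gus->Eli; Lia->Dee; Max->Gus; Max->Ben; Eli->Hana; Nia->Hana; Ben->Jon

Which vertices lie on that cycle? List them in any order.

Eli, Gus, Max

DFS with gray/black marking from Eli:
Eli gray
  Ben gray
    Jon gray
    Jon black
  Ben black
  Eli→Jon: Jon black — skip
  Max gray
    Gus gray
      Nia gray
        Hana gray
          Dee gray
            Dee→Jon: Jon black — skip
          Dee black
        Hana black
      Nia black
      Gus→Hana: Hana black — skip
      Lia gray
        Lia→Dee: Dee black — skip
      Lia black
      Gus→Eli: Eli is gray → back edge
Back edge closes the cycle Eli → Max → Gus → Eli; its vertices are {Eli, Gus, Max}.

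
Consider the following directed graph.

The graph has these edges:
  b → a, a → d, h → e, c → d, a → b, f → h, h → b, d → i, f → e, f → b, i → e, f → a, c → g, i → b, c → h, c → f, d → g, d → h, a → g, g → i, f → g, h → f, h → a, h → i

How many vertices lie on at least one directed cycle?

A vertex is on a directed cycle iff it belongs to a strongly connected component of size ≥ 2 (or has a self-loop).
The vertices on cycles are {a, b, d, f, g, h, i} — 7 in total.

7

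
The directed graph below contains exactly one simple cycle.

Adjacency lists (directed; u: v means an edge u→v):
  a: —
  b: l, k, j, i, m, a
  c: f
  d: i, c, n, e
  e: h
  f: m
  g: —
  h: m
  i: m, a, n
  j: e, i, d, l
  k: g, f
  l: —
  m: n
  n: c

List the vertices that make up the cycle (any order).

c, f, m, n

DFS with gray/black marking from n:
n gray
  c gray
    f gray
      m gray
        m→n: n is gray → back edge
Back edge closes the cycle n → c → f → m → n; its vertices are {c, f, m, n}.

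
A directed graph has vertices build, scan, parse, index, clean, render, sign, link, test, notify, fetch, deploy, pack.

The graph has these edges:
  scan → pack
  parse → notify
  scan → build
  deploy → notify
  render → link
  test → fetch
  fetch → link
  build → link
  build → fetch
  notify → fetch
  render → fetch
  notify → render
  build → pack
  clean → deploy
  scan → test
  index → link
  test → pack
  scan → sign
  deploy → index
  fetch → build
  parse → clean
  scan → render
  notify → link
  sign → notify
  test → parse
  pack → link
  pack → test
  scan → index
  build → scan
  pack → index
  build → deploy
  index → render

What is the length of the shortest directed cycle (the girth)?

2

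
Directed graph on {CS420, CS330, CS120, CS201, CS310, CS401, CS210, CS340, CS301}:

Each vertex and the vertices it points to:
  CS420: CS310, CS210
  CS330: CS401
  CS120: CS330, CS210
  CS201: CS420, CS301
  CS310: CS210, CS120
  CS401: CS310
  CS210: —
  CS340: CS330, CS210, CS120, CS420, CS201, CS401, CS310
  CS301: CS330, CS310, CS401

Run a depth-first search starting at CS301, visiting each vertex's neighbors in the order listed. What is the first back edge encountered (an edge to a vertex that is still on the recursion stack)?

DFS from CS301 (visiting each vertex's neighbors in the order listed); mark gray on enter, black on exit:
CS301 gray
  CS330 gray
    CS401 gray
      CS310 gray
        CS210 gray
        CS210 black
        CS120 gray
          CS120→CS330: CS330 is gray → back edge
First back edge: CS120 → CS330.

CS120→CS330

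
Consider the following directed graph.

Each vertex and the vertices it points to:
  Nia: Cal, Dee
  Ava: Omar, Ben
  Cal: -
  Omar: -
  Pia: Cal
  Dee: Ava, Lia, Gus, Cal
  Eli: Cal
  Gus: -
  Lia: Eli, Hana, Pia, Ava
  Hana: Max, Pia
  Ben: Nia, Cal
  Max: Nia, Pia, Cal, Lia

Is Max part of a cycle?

Yes

Max is on a cycle iff Max can reach itself via ≥1 edge.
Max → Lia → Hana → Max — yes.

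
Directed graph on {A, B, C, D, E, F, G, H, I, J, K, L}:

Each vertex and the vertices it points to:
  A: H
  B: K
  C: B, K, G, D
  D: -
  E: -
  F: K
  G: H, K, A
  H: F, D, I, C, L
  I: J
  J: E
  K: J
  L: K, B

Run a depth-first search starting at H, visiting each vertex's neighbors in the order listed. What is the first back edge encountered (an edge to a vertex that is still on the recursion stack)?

G→H

DFS from H (visiting each vertex's neighbors in the order listed); mark gray on enter, black on exit:
H gray
  F gray
    K gray
      J gray
        E gray
        E black
      J black
    K black
  F black
  D gray
  D black
  I gray
    I→J: J black — skip
  I black
  C gray
    B gray
      B→K: K black — skip
    B black
    C→K: K black — skip
    G gray
      G→H: H is gray → back edge
First back edge: G → H.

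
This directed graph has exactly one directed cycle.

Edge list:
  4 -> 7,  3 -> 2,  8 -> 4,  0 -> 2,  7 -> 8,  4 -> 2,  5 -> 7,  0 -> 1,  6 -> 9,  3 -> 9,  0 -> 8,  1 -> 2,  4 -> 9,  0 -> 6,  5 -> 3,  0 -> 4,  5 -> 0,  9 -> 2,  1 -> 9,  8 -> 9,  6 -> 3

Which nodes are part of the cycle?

4, 7, 8

DFS with gray/black marking from 7:
7 gray
  8 gray
    4 gray
      4→7: 7 is gray → back edge
Back edge closes the cycle 7 → 8 → 4 → 7; its vertices are {4, 7, 8}.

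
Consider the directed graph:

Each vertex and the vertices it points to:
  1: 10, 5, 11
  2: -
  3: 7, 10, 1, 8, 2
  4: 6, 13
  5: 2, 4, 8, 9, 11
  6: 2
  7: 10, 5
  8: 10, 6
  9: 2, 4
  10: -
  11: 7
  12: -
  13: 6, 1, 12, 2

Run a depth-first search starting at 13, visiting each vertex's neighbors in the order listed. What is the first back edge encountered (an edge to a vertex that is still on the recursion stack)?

DFS from 13 (visiting each vertex's neighbors in the order listed); mark gray on enter, black on exit:
13 gray
  6 gray
    2 gray
    2 black
  6 black
  1 gray
    10 gray
    10 black
    5 gray
      5→2: 2 black — skip
      4 gray
        4→6: 6 black — skip
        4→13: 13 is gray → back edge
First back edge: 4 → 13.

4→13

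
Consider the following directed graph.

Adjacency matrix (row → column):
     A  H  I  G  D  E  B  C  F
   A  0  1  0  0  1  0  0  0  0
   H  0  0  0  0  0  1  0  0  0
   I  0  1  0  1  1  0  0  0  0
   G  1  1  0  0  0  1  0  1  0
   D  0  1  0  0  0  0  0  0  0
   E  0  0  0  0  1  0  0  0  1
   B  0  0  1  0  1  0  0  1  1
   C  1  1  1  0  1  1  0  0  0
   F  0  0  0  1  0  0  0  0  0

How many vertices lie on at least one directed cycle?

8

A vertex is on a directed cycle iff it belongs to a strongly connected component of size ≥ 2 (or has a self-loop).
The vertices on cycles are {A, C, D, E, F, G, H, I} — 8 in total.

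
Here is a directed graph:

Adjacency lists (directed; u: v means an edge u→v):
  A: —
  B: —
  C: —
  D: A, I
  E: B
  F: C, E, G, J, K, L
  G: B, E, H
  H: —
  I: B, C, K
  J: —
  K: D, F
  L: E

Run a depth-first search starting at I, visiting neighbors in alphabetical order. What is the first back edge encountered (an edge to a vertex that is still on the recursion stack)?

DFS from I (visiting neighbors in alphabetical order); mark gray on enter, black on exit:
I gray
  B gray
  B black
  C gray
  C black
  K gray
    D gray
      A gray
      A black
      D→I: I is gray → back edge
First back edge: D → I.

D->I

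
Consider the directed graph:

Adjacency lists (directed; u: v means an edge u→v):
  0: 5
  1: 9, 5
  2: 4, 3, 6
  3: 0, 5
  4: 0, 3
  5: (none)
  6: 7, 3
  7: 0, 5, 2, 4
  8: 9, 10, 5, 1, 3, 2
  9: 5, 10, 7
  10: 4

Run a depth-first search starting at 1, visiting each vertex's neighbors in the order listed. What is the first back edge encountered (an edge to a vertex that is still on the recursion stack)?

6->7

DFS from 1 (visiting each vertex's neighbors in the order listed); mark gray on enter, black on exit:
1 gray
  9 gray
    5 gray
    5 black
    10 gray
      4 gray
        0 gray
          0→5: 5 black — skip
        0 black
        3 gray
          3→0: 0 black — skip
          3→5: 5 black — skip
        3 black
      4 black
    10 black
    7 gray
      7→0: 0 black — skip
      7→5: 5 black — skip
      2 gray
        2→4: 4 black — skip
        2→3: 3 black — skip
        6 gray
          6→7: 7 is gray → back edge
First back edge: 6 → 7.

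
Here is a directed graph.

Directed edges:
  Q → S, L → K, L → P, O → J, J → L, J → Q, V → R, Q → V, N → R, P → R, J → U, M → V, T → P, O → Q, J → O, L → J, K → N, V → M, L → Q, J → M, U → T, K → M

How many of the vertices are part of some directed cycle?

5

A vertex is on a directed cycle iff it belongs to a strongly connected component of size ≥ 2 (or has a self-loop).
The vertices on cycles are {J, L, M, O, V} — 5 in total.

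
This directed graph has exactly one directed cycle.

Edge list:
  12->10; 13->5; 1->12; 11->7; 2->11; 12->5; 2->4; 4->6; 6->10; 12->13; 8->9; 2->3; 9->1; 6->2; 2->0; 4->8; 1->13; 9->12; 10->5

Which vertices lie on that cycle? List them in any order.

2, 4, 6

DFS with gray/black marking from 6:
6 gray
  10 gray
    5 gray
    5 black
  10 black
  2 gray
    0 gray
    0 black
    4 gray
      4→6: 6 is gray → back edge
Back edge closes the cycle 6 → 2 → 4 → 6; its vertices are {2, 4, 6}.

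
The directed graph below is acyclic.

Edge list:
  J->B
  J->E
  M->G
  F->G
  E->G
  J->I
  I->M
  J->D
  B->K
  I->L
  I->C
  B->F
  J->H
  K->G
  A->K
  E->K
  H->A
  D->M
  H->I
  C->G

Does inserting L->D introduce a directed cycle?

No

Adding L→D creates a cycle iff D can already reach L.
Explore from D: no path reaches L. The graph stays acyclic.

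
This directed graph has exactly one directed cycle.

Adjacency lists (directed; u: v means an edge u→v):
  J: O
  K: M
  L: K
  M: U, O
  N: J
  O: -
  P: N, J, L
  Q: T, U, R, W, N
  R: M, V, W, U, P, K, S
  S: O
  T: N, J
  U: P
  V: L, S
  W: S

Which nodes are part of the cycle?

DFS with gray/black marking from U:
U gray
  P gray
    N gray
      J gray
        O gray
        O black
      J black
    N black
    P→J: J black — skip
    L gray
      K gray
        M gray
          M→U: U is gray → back edge
Back edge closes the cycle U → P → L → K → M → U; its vertices are {K, L, M, P, U}.

K, L, M, P, U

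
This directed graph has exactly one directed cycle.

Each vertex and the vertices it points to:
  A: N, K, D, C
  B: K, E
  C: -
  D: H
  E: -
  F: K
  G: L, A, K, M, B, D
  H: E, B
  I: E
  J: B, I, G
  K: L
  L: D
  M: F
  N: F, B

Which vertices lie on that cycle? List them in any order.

DFS with gray/black marking from L:
L gray
  D gray
    H gray
      E gray
      E black
      B gray
        K gray
          K→L: L is gray → back edge
Back edge closes the cycle L → D → H → B → K → L; its vertices are {B, D, H, K, L}.

B, D, H, K, L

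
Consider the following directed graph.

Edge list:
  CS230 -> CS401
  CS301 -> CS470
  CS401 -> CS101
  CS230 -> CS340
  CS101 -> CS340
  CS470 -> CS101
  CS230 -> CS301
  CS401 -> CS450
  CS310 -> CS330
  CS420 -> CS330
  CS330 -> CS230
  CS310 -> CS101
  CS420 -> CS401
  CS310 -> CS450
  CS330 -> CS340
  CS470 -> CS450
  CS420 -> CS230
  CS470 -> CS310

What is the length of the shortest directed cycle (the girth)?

For each vertex v, BFS finds the shortest path from v back to v.
The shortest such closed walk is CS230 → CS301 → CS470 → CS310 → CS330 → CS230, length 5.

5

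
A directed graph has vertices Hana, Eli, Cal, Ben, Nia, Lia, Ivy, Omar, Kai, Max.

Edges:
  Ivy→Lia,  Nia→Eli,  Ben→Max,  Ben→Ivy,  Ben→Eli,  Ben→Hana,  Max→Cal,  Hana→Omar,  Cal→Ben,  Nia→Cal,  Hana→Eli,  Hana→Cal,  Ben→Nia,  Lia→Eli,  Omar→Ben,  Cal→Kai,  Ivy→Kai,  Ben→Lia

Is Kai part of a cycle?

Kai lies on a cycle iff there is a path from Kai back to itself.
Exploring from Kai, it never reaches itself; equivalently, its strongly connected component is a singleton.

No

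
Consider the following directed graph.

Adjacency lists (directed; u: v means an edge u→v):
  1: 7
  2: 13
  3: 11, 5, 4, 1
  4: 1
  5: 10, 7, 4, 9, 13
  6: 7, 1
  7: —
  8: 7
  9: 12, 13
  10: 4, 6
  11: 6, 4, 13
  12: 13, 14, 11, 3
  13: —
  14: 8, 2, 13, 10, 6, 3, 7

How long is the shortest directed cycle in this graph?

4

For each vertex v, BFS finds the shortest path from v back to v.
The shortest such closed walk is 12 → 3 → 5 → 9 → 12, length 4.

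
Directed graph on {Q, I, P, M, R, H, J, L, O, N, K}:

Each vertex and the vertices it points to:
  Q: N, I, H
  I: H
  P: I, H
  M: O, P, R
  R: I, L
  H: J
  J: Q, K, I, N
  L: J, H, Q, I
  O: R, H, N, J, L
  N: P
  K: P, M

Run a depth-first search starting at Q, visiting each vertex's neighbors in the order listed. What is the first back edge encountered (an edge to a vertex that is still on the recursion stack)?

J→Q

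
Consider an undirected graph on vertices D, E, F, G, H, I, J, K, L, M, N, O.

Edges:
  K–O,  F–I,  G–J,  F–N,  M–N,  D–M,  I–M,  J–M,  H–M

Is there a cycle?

DFS, tracking each vertex's parent; an edge to a visited non-parent vertex closes a cycle.
Start from D:
visit D (parent –)
  visit M (parent D)
    visit I (parent M)
      I–M: parent, skip
      visit F (parent I)
        visit N (parent F)
          N–M: M visited and ≠ parent → cycle
Cycle: M – I – F – N – M.

Yes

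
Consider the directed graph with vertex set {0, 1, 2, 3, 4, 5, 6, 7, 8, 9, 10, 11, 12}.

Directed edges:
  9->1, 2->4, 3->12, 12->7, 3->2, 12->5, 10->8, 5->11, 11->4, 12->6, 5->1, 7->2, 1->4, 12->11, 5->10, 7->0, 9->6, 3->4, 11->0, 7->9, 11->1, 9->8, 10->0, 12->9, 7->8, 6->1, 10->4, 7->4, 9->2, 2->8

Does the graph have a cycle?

DFS with white/gray/black marking, starting from 9:
9 gray
  1 gray
    4 gray
    4 black
  1 black
  8 gray
  8 black
  2 gray
    2→8: 8 black — skip
    2→4: 4 black — skip
  2 black
  6 gray
    6→1: 1 black — skip
  6 black
9 black
0 gray
0 black
3 gray
  3→2: 2 black — skip
  3→4: 4 black — skip
  12 gray
    5 gray
      5→1: 1 black — skip
      10 gray
        10→8: 8 black — skip
        10→0: 0 black — skip
        10→4: 4 black — skip
      10 black
      11 gray
        11→1: 1 black — skip
        11→4: 4 black — skip
        11→0: 0 black — skip
      11 black
    5 black
    7 gray
      7→9: 9 black — skip
      7→4: 4 black — skip
      7→8: 8 black — skip
      7→0: 0 black — skip
      7→2: 2 black — skip
    7 black
    12→9: 9 black — skip
    12→6: 6 black — skip
    12→11: 11 black — skip
  12 black
3 black
Every edge goes to a white or black vertex — no back edge, so the graph is acyclic.

No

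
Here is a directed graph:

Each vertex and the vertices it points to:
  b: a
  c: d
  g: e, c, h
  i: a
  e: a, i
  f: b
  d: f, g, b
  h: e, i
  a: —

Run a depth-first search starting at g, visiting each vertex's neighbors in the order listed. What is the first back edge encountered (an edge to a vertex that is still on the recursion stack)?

DFS from g (visiting each vertex's neighbors in the order listed); mark gray on enter, black on exit:
g gray
  e gray
    a gray
    a black
    i gray
      i→a: a black — skip
    i black
  e black
  c gray
    d gray
      f gray
        b gray
          b→a: a black — skip
        b black
      f black
      d→g: g is gray → back edge
First back edge: d → g.

d->g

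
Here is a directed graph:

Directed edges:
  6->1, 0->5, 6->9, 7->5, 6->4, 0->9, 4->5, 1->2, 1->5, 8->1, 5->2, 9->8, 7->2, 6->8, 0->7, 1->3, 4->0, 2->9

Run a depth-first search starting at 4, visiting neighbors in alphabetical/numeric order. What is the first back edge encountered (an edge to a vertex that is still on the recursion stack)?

1->2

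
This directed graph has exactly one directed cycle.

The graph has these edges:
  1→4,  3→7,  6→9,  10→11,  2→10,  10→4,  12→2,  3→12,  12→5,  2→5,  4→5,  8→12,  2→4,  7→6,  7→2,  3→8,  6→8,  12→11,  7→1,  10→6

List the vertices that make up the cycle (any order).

2, 6, 8, 10, 12

DFS with gray/black marking from 2:
2 gray
  5 gray
  5 black
  10 gray
    4 gray
      4→5: 5 black — skip
    4 black
    6 gray
      9 gray
      9 black
      8 gray
        12 gray
          11 gray
          11 black
          12→5: 5 black — skip
          12→2: 2 is gray → back edge
Back edge closes the cycle 2 → 10 → 6 → 8 → 12 → 2; its vertices are {2, 6, 8, 10, 12}.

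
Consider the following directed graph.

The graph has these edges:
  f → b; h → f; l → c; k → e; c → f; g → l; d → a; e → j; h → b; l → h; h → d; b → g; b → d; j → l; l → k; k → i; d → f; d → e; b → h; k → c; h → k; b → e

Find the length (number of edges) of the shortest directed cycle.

2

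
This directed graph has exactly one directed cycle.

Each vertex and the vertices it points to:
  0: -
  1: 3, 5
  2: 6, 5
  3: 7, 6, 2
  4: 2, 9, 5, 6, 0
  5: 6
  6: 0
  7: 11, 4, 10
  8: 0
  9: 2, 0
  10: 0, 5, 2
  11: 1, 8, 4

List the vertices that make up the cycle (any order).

DFS with gray/black marking from 7:
7 gray
  11 gray
    1 gray
      3 gray
        3→7: 7 is gray → back edge
Back edge closes the cycle 7 → 11 → 1 → 3 → 7; its vertices are {1, 3, 7, 11}.

1, 3, 7, 11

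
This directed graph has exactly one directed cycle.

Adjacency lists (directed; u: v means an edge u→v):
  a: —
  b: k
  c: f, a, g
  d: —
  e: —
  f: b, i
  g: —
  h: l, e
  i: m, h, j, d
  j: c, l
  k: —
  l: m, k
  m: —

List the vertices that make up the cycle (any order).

c, f, i, j

DFS with gray/black marking from f:
f gray
  b gray
    k gray
    k black
  b black
  i gray
    m gray
    m black
    h gray
      l gray
        l→m: m black — skip
        l→k: k black — skip
      l black
      e gray
      e black
    h black
    j gray
      c gray
        c→f: f is gray → back edge
Back edge closes the cycle f → i → j → c → f; its vertices are {c, f, i, j}.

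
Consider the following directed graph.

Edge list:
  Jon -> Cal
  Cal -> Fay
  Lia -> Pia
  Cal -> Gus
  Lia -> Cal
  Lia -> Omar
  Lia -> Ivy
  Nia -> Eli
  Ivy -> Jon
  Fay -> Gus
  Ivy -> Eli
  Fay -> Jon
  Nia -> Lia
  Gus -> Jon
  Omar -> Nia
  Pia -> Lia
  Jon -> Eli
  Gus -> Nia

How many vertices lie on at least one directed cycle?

9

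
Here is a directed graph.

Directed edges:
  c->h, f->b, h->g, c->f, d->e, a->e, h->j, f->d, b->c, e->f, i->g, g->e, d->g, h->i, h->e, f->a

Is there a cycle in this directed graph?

DFS with white/gray/black marking, starting from g:
g gray
  e gray
    f gray
      b gray
        c gray
          h gray
            h→e: e is gray → back edge
Back edge found, so a cycle exists: e → f → b → c → h → e.

Yes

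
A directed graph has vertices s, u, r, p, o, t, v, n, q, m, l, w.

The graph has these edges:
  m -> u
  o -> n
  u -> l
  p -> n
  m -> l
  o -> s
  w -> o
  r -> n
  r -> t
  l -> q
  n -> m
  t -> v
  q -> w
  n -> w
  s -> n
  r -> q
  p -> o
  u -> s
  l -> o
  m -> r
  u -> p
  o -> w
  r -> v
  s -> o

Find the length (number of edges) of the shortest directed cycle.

For each vertex v, BFS finds the shortest path from v back to v.
The shortest such closed walk is o → w → o, length 2.

2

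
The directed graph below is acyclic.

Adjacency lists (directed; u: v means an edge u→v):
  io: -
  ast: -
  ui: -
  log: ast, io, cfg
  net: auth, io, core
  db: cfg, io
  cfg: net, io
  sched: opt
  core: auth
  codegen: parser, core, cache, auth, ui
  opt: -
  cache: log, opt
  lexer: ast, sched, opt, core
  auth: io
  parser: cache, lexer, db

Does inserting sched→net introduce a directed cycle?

No

Adding sched→net creates a cycle iff net can already reach sched.
Explore from net: no path reaches sched. The graph stays acyclic.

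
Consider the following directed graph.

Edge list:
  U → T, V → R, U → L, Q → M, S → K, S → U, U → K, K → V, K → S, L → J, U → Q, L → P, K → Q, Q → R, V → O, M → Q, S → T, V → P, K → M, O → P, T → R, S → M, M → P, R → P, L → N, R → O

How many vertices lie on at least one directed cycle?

A vertex is on a directed cycle iff it belongs to a strongly connected component of size ≥ 2 (or has a self-loop).
The vertices on cycles are {K, M, Q, S, U} — 5 in total.

5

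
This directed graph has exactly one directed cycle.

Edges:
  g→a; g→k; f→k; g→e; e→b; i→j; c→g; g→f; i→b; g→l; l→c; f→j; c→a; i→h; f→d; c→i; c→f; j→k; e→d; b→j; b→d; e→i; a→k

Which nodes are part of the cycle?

DFS with gray/black marking from c:
c gray
  f gray
    j gray
      k gray
      k black
    j black
    f→k: k black — skip
    d gray
    d black
  f black
  i gray
    b gray
      b→j: j black — skip
      b→d: d black — skip
    b black
    h gray
    h black
    i→j: j black — skip
  i black
  g gray
    g→k: k black — skip
    a gray
      a→k: k black — skip
    a black
    l gray
      l→c: c is gray → back edge
Back edge closes the cycle c → g → l → c; its vertices are {c, g, l}.

c, g, l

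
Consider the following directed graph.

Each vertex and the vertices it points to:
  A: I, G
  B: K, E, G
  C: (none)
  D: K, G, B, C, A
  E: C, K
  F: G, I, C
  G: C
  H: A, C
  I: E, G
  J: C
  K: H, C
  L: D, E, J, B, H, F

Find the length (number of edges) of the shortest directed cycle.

5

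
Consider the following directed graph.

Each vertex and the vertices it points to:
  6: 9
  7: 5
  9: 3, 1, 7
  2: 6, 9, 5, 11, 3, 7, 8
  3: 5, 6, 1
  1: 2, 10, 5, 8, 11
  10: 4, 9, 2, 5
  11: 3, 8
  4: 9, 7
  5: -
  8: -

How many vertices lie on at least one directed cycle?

A vertex is on a directed cycle iff it belongs to a strongly connected component of size ≥ 2 (or has a self-loop).
The vertices on cycles are {1, 2, 3, 4, 6, 9, 10, 11} — 8 in total.

8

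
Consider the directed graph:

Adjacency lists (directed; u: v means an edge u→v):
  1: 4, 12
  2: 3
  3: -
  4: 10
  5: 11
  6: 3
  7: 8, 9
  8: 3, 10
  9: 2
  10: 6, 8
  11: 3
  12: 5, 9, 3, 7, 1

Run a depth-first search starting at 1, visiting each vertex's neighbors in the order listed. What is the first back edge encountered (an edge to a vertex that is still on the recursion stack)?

DFS from 1 (visiting each vertex's neighbors in the order listed); mark gray on enter, black on exit:
1 gray
  4 gray
    10 gray
      6 gray
        3 gray
        3 black
      6 black
      8 gray
        8→3: 3 black — skip
        8→10: 10 is gray → back edge
First back edge: 8 → 10.

8->10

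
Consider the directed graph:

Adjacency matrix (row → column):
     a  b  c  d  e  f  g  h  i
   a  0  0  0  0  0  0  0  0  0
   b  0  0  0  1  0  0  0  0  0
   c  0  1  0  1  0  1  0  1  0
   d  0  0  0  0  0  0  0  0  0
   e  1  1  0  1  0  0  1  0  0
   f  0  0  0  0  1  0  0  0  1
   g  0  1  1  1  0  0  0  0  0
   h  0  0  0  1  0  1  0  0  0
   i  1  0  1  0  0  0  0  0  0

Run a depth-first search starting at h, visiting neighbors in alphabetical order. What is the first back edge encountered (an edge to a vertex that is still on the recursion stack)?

DFS from h (visiting neighbors in alphabetical order); mark gray on enter, black on exit:
h gray
  d gray
  d black
  f gray
    e gray
      a gray
      a black
      b gray
        b→d: d black — skip
      b black
      e→d: d black — skip
      g gray
        g→b: b black — skip
        c gray
          c→b: b black — skip
          c→d: d black — skip
          c→f: f is gray → back edge
First back edge: c → f.

c→f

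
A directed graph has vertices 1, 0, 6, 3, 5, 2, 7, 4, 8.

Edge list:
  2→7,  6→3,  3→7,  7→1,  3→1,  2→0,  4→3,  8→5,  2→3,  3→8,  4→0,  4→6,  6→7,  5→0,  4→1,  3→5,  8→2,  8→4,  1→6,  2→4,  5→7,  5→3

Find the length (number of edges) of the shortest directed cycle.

For each vertex v, BFS finds the shortest path from v back to v.
The shortest such closed walk is 3 → 5 → 3, length 2.

2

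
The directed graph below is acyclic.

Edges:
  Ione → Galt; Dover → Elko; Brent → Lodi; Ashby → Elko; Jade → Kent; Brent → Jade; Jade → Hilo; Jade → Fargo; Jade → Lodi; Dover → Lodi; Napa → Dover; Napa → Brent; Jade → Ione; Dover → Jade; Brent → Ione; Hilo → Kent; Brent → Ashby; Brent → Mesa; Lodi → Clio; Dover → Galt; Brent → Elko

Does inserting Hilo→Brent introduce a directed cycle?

Adding Hilo→Brent creates a cycle iff Brent can already reach Hilo.
Path from Brent: Brent → Jade → Hilo.
So Brent → … → Hilo → Brent is a cycle.

Yes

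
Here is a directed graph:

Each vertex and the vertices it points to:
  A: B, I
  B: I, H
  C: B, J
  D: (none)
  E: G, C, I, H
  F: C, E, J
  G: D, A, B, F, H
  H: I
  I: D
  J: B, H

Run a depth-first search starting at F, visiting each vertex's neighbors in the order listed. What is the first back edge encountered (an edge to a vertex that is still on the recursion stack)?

DFS from F (visiting each vertex's neighbors in the order listed); mark gray on enter, black on exit:
F gray
  C gray
    B gray
      I gray
        D gray
        D black
      I black
      H gray
        H→I: I black — skip
      H black
    B black
    J gray
      J→B: B black — skip
      J→H: H black — skip
    J black
  C black
  E gray
    G gray
      G→D: D black — skip
      A gray
        A→B: B black — skip
        A→I: I black — skip
      A black
      G→B: B black — skip
      G→F: F is gray → back edge
First back edge: G → F.

G->F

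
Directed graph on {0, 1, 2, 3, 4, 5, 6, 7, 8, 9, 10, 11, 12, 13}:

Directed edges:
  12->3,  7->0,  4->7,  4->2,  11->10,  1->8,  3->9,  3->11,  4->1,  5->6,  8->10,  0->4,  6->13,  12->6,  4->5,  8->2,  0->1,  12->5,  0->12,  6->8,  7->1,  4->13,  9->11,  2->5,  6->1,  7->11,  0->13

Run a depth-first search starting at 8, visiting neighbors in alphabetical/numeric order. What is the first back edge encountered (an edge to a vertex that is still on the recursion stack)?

1→8

DFS from 8 (visiting neighbors in alphabetical/numeric order); mark gray on enter, black on exit:
8 gray
  2 gray
    5 gray
      6 gray
        1 gray
          1→8: 8 is gray → back edge
First back edge: 1 → 8.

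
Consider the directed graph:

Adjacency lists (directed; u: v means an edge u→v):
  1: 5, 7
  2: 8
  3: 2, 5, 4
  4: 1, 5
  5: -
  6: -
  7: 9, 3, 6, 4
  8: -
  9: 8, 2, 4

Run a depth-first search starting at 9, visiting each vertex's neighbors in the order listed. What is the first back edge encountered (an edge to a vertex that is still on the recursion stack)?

7→9

DFS from 9 (visiting each vertex's neighbors in the order listed); mark gray on enter, black on exit:
9 gray
  8 gray
  8 black
  2 gray
    2→8: 8 black — skip
  2 black
  4 gray
    1 gray
      5 gray
      5 black
      7 gray
        7→9: 9 is gray → back edge
First back edge: 7 → 9.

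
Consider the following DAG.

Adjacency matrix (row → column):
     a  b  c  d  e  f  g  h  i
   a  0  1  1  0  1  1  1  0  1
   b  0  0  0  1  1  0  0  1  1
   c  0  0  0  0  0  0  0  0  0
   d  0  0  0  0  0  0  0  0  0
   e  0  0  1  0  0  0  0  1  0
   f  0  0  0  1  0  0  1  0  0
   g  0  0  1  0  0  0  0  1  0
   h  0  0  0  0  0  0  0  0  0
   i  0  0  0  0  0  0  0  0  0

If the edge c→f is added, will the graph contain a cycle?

Adding c→f creates a cycle iff f can already reach c.
Path from f: f → g → c.
So f → … → c → f is a cycle.

Yes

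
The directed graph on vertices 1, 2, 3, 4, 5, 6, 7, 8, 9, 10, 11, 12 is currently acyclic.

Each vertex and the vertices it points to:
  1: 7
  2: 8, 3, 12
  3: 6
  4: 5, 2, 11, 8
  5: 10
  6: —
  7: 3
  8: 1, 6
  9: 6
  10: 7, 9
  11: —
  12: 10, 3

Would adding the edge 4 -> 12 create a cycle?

Adding 4→12 creates a cycle iff 12 can already reach 4.
Explore from 12: no path reaches 4. The graph stays acyclic.

No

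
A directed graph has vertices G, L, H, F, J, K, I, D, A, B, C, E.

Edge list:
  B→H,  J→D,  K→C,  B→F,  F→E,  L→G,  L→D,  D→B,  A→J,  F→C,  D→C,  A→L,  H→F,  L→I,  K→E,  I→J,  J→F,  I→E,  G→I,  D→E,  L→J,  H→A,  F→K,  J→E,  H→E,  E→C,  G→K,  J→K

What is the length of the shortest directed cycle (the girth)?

5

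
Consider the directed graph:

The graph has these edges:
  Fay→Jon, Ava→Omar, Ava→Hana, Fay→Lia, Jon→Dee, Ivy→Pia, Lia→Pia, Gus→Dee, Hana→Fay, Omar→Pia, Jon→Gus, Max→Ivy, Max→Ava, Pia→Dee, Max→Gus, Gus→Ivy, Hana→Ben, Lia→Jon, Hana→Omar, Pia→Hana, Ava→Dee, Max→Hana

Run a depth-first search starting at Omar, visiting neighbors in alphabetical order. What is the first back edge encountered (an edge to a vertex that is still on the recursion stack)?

Ivy->Pia

DFS from Omar (visiting neighbors in alphabetical order); mark gray on enter, black on exit:
Omar gray
  Pia gray
    Dee gray
    Dee black
    Hana gray
      Ben gray
      Ben black
      Fay gray
        Jon gray
          Jon→Dee: Dee black — skip
          Gus gray
            Gus→Dee: Dee black — skip
            Ivy gray
              Ivy→Pia: Pia is gray → back edge
First back edge: Ivy → Pia.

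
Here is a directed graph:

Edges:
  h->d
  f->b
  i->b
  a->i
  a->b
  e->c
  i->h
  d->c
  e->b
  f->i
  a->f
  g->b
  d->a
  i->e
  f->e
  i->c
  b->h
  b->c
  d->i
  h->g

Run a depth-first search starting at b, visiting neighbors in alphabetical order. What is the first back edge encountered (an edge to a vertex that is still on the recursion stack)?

a->b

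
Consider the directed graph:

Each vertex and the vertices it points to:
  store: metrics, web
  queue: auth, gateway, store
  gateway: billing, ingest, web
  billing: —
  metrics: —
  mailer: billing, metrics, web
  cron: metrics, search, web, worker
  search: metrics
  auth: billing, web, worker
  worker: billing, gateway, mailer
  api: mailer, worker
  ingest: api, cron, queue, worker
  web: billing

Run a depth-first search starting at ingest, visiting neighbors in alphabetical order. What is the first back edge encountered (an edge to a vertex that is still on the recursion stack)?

gateway->ingest

DFS from ingest (visiting neighbors in alphabetical order); mark gray on enter, black on exit:
ingest gray
  api gray
    mailer gray
      billing gray
      billing black
      metrics gray
      metrics black
      web gray
        web→billing: billing black — skip
      web black
    mailer black
    worker gray
      worker→billing: billing black — skip
      gateway gray
        gateway→billing: billing black — skip
        gateway→ingest: ingest is gray → back edge
First back edge: gateway → ingest.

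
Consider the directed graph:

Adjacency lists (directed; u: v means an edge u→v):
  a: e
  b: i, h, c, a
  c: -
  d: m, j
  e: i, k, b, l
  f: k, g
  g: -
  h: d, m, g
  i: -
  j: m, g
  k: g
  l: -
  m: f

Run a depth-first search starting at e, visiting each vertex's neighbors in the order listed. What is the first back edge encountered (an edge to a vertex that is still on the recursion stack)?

DFS from e (visiting each vertex's neighbors in the order listed); mark gray on enter, black on exit:
e gray
  i gray
  i black
  k gray
    g gray
    g black
  k black
  b gray
    b→i: i black — skip
    h gray
      d gray
        m gray
          f gray
            f→k: k black — skip
            f→g: g black — skip
          f black
        m black
        j gray
          j→m: m black — skip
          j→g: g black — skip
        j black
      d black
      h→m: m black — skip
      h→g: g black — skip
    h black
    c gray
    c black
    a gray
      a→e: e is gray → back edge
First back edge: a → e.

a->e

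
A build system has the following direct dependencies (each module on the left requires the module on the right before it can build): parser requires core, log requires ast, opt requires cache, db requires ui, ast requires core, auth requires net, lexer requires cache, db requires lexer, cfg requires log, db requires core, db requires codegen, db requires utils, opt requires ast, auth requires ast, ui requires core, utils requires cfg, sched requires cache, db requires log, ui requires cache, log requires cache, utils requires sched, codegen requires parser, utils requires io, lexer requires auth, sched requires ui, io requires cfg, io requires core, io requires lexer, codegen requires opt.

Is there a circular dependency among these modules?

DFS with white/gray/black marking, starting from log:
log gray
  cache gray
  cache black
  ast gray
    core gray
    core black
  ast black
log black
lexer gray
  auth gray
    net gray
    net black
    auth→ast: ast black — skip
  auth black
  lexer→cache: cache black — skip
lexer black
ui gray
  ui→cache: cache black — skip
  ui→core: core black — skip
ui black
utils gray
  io gray
    io→core: core black — skip
    cfg gray
      cfg→log: log black — skip
    cfg black
    io→lexer: lexer black — skip
  io black
  sched gray
    sched→cache: cache black — skip
    sched→ui: ui black — skip
  sched black
  utils→cfg: cfg black — skip
utils black
parser gray
  parser→core: core black — skip
parser black
opt gray
  opt→ast: ast black — skip
  opt→cache: cache black — skip
opt black
db gray
  db→log: log black — skip
  db→lexer: lexer black — skip
  db→core: core black — skip
  db→utils: utils black — skip
  db→ui: ui black — skip
  codegen gray
    codegen→opt: opt black — skip
    codegen→parser: parser black — skip
  codegen black
db black
Every edge goes to a white or black vertex — no back edge, so the graph is acyclic.

No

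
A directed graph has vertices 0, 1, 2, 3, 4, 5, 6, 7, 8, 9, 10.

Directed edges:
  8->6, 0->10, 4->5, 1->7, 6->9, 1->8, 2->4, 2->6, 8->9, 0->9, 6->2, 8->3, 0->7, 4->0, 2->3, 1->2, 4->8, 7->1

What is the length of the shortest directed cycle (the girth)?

For each vertex v, BFS finds the shortest path from v back to v.
The shortest such closed walk is 1 → 7 → 1, length 2.

2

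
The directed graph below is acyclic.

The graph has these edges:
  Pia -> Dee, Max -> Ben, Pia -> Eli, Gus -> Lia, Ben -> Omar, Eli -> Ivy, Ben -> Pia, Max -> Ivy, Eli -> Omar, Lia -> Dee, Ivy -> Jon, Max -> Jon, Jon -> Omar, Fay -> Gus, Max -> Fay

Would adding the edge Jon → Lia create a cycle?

No

Adding Jon→Lia creates a cycle iff Lia can already reach Jon.
Explore from Lia: no path reaches Jon. The graph stays acyclic.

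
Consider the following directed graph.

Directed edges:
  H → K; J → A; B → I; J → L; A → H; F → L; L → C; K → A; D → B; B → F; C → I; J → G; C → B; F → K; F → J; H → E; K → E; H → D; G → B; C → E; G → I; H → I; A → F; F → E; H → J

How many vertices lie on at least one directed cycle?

A vertex is on a directed cycle iff it belongs to a strongly connected component of size ≥ 2 (or has a self-loop).
The vertices on cycles are {A, B, C, D, F, G, H, J, K, L} — 10 in total.

10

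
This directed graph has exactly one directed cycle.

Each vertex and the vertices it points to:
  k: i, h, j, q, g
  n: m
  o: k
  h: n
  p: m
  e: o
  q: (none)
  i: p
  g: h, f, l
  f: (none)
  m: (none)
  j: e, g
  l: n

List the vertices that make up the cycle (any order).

e, j, k, o

DFS with gray/black marking from k:
k gray
  i gray
    p gray
      m gray
      m black
    p black
  i black
  h gray
    n gray
      n→m: m black — skip
    n black
  h black
  j gray
    e gray
      o gray
        o→k: k is gray → back edge
Back edge closes the cycle k → j → e → o → k; its vertices are {e, j, k, o}.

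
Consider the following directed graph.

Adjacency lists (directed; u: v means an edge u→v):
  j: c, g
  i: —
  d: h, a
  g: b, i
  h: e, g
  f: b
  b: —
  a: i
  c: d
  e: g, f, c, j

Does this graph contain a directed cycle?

Yes

DFS with white/gray/black marking, starting from a:
a gray
  i gray
  i black
a black
j gray
  c gray
    d gray
      h gray
        e gray
          g gray
            b gray
            b black
            g→i: i black — skip
          g black
          f gray
            f→b: b black — skip
          f black
          e→c: c is gray → back edge
Back edge found, so a cycle exists: c → d → h → e → c.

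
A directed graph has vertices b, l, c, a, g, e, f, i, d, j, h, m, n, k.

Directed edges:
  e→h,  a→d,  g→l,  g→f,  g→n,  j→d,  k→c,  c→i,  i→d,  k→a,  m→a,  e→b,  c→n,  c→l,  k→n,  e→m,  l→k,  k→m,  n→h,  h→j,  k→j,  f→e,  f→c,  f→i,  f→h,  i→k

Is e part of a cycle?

e lies on a cycle iff there is a path from e back to itself.
Exploring from e, it never reaches itself; equivalently, its strongly connected component is a singleton.

No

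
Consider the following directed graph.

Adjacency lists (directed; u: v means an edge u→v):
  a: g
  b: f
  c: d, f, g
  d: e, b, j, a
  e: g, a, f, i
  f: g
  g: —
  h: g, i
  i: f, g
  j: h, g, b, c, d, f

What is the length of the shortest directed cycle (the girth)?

2

For each vertex v, BFS finds the shortest path from v back to v.
The shortest such closed walk is j → d → j, length 2.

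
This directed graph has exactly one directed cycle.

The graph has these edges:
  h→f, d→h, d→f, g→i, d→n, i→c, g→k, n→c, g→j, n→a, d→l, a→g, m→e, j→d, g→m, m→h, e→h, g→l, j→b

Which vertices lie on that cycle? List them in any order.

a, d, g, j, n

DFS with gray/black marking from g:
g gray
  i gray
    c gray
    c black
  i black
  m gray
    h gray
      f gray
      f black
    h black
    e gray
      e→h: h black — skip
    e black
  m black
  k gray
  k black
  l gray
  l black
  j gray
    b gray
    b black
    d gray
      d→f: f black — skip
      d→l: l black — skip
      n gray
        a gray
          a→g: g is gray → back edge
Back edge closes the cycle g → j → d → n → a → g; its vertices are {a, d, g, j, n}.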